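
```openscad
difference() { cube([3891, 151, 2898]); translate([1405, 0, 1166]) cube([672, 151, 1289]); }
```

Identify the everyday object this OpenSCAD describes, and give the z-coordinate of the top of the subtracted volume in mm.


A wall with a window opening. The window head height is 2455 mm.

A wall with a rectangular opening subtracted — a window. Sill at z = 1166, opening 1289 mm tall, so the head is at 1166 + 1289 = 2455 mm.


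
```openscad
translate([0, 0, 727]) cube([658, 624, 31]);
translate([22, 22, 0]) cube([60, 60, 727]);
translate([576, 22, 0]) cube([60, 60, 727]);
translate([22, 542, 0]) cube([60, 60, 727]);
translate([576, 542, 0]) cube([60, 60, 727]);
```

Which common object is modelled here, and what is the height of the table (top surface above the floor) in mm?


A table. The table height is 758 mm.

A 658×624×31 slab sits at z = 727 on four 60 mm square posts — a table. The top surface is at 727 + 31 = 758 mm.


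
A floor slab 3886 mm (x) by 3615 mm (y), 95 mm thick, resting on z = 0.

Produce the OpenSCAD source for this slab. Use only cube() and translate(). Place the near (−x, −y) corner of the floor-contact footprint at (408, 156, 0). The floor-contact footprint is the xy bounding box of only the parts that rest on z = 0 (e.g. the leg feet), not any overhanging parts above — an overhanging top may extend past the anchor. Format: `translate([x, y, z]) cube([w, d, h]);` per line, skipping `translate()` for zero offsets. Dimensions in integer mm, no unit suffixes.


translate([408, 156, 0]) cube([3886, 3615, 95]);


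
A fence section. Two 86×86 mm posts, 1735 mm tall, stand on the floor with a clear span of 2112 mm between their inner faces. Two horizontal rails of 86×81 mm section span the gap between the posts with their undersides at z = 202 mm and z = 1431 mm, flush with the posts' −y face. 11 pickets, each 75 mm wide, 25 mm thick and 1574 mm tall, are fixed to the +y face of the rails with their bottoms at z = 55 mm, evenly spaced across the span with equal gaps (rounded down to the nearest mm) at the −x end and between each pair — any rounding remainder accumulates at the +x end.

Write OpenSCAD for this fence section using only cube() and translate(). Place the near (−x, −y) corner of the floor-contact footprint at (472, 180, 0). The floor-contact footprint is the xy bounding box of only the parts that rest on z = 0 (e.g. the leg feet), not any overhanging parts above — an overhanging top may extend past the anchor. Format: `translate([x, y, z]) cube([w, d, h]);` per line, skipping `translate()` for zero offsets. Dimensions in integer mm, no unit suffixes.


translate([472, 180, 0]) cube([86, 86, 1735]);
translate([2670, 180, 0]) cube([86, 86, 1735]);
translate([558, 180, 202]) cube([2112, 86, 81]);
translate([558, 180, 1431]) cube([2112, 86, 81]);
translate([665, 266, 55]) cube([75, 25, 1574]);
translate([847, 266, 55]) cube([75, 25, 1574]);
translate([1029, 266, 55]) cube([75, 25, 1574]);
translate([1211, 266, 55]) cube([75, 25, 1574]);
translate([1393, 266, 55]) cube([75, 25, 1574]);
translate([1575, 266, 55]) cube([75, 25, 1574]);
translate([1757, 266, 55]) cube([75, 25, 1574]);
translate([1939, 266, 55]) cube([75, 25, 1574]);
translate([2121, 266, 55]) cube([75, 25, 1574]);
translate([2303, 266, 55]) cube([75, 25, 1574]);
translate([2485, 266, 55]) cube([75, 25, 1574]);


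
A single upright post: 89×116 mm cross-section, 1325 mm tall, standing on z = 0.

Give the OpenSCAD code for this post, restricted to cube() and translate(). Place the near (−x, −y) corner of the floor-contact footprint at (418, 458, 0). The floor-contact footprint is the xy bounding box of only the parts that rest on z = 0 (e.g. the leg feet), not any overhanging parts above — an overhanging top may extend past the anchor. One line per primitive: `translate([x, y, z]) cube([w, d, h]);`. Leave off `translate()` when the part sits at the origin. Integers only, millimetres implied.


translate([418, 458, 0]) cube([89, 116, 1325]);


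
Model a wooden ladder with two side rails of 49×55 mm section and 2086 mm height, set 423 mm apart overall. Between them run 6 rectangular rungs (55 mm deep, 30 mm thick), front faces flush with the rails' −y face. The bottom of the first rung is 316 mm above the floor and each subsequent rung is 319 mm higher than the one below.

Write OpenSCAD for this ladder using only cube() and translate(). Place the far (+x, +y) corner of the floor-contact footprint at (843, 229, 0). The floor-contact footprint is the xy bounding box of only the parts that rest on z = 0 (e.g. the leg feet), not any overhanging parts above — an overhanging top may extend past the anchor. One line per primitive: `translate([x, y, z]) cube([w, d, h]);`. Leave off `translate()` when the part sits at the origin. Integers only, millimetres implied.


translate([420, 174, 0]) cube([49, 55, 2086]);
translate([794, 174, 0]) cube([49, 55, 2086]);
translate([469, 174, 316]) cube([325, 55, 30]);
translate([469, 174, 635]) cube([325, 55, 30]);
translate([469, 174, 954]) cube([325, 55, 30]);
translate([469, 174, 1273]) cube([325, 55, 30]);
translate([469, 174, 1592]) cube([325, 55, 30]);
translate([469, 174, 1911]) cube([325, 55, 30]);


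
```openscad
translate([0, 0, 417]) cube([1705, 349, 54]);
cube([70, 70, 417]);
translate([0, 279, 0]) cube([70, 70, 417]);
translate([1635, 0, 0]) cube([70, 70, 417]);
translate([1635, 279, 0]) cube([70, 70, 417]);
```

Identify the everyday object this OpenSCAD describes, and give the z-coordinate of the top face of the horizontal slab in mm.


A bench. The seat-top height is 471 mm.

A long slab on four corner posts — a bench. The slab sits at z = 417 with thickness 54, so the top is 417 + 54 = 471 mm.


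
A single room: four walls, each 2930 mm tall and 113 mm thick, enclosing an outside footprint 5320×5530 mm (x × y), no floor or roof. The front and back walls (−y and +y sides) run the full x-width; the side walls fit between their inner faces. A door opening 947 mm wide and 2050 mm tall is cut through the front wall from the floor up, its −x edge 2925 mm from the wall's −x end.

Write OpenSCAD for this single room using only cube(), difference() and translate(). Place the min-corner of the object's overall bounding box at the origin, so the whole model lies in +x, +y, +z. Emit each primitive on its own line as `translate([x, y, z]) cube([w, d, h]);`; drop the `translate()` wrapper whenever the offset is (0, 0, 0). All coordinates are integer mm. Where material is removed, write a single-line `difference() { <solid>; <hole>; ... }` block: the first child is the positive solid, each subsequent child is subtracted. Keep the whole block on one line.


difference() { cube([5320, 113, 2930]); translate([2925, 0, 0]) cube([947, 113, 2050]); }
translate([0, 5417, 0]) cube([5320, 113, 2930]);
translate([0, 113, 0]) cube([113, 5304, 2930]);
translate([5207, 113, 0]) cube([113, 5304, 2930]);


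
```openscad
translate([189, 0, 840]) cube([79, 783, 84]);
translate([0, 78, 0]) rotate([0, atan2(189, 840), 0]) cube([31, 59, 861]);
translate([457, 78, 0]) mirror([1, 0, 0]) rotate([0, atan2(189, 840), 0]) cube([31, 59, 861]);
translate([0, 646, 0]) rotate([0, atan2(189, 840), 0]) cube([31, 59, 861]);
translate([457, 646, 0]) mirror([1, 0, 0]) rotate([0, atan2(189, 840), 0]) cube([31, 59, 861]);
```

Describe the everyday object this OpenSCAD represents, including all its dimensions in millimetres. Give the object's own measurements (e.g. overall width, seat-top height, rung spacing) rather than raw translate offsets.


A sawhorse. A 79×783×84 mm beam (x, y, z) sits on two A-frame leg pairs. Each pair is two raked legs of 31×59 mm section (59 mm along y) splaying symmetrically in x. Each leg rises 840 mm vertically over 189 mm of horizontal reach and is 861 mm long along its own axis. Every leg's outer bottom edge rests on the floor and its outer top edge meets a bottom edge of the beam — the left legs (tilting toward +x) meet the beam's −x bottom edge, the right legs (their mirror images, tilting toward −x) meet its +x bottom edge — so the leg tops tuck under the beam, the beam's underside is 840 mm above the floor, and the feet are 457 mm apart outside-to-outside with the beam centred between them. The two leg pairs are set in 78 mm from either end of the beam.


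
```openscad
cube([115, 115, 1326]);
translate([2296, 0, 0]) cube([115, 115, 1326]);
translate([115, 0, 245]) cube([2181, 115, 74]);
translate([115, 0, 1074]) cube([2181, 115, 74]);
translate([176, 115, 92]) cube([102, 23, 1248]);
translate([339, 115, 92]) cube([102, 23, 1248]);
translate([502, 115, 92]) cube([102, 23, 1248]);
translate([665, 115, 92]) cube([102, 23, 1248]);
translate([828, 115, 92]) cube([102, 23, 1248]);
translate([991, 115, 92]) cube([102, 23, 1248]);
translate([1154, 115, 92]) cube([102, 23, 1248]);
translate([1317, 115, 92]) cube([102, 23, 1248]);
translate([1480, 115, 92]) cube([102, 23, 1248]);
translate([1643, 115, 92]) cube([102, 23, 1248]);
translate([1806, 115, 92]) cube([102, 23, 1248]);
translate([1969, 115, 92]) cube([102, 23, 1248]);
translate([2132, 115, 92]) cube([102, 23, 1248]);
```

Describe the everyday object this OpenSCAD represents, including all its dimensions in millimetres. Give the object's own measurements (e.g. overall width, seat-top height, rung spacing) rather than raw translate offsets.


A fence section. Two 115×115 mm posts, 1326 mm tall, stand on the floor with a clear span of 2181 mm between their inner faces. Two horizontal rails of 115×74 mm section span the gap between the posts with their undersides at z = 245 mm and z = 1074 mm, flush with the posts' −y face. 13 pickets, each 102 mm wide, 23 mm thick and 1248 mm tall, are fixed to the +y face of the rails with their bottoms at z = 92 mm, spaced across the span with a 61 mm gap after the −x post and between neighbouring pickets, with 62 mm left before the +x post.


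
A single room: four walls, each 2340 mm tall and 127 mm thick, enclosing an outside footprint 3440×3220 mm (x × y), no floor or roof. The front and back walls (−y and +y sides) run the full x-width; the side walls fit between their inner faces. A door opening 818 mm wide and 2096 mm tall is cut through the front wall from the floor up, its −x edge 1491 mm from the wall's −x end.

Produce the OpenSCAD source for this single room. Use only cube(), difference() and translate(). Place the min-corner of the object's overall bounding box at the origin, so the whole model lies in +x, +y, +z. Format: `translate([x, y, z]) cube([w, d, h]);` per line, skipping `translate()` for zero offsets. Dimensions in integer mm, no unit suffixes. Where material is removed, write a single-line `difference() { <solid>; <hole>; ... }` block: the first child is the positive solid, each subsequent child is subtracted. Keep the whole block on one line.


difference() { cube([3440, 127, 2340]); translate([1491, 0, 0]) cube([818, 127, 2096]); }
translate([0, 3093, 0]) cube([3440, 127, 2340]);
translate([0, 127, 0]) cube([127, 2966, 2340]);
translate([3313, 127, 0]) cube([127, 2966, 2340]);


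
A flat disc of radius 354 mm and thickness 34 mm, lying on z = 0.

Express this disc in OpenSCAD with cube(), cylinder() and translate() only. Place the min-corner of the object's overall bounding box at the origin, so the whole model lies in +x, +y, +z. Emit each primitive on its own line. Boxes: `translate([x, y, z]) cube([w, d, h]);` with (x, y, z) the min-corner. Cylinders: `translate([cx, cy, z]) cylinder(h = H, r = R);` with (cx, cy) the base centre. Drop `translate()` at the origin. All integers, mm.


translate([354, 354, 0]) cylinder(h = 34, r = 354);


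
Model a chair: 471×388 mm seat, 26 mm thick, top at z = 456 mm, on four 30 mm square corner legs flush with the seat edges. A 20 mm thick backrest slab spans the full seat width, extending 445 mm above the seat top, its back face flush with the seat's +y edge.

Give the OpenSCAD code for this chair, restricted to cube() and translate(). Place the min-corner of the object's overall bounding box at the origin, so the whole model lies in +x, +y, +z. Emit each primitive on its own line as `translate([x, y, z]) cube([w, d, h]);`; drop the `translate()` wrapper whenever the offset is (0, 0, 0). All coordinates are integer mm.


translate([0, 0, 430]) cube([471, 388, 26]);
cube([30, 30, 430]);
translate([441, 0, 0]) cube([30, 30, 430]);
translate([0, 358, 0]) cube([30, 30, 430]);
translate([441, 358, 0]) cube([30, 30, 430]);
translate([0, 368, 456]) cube([471, 20, 445]);


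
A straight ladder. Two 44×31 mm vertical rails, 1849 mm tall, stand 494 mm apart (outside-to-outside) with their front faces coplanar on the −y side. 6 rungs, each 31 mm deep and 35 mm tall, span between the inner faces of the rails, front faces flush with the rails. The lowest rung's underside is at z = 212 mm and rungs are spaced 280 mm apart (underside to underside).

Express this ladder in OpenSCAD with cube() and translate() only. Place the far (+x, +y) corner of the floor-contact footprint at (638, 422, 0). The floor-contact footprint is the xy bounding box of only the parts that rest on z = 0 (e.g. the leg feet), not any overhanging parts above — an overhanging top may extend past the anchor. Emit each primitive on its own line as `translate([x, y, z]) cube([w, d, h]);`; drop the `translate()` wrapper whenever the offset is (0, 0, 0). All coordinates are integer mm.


translate([144, 391, 0]) cube([44, 31, 1849]);
translate([594, 391, 0]) cube([44, 31, 1849]);
translate([188, 391, 212]) cube([406, 31, 35]);
translate([188, 391, 492]) cube([406, 31, 35]);
translate([188, 391, 772]) cube([406, 31, 35]);
translate([188, 391, 1052]) cube([406, 31, 35]);
translate([188, 391, 1332]) cube([406, 31, 35]);
translate([188, 391, 1612]) cube([406, 31, 35]);


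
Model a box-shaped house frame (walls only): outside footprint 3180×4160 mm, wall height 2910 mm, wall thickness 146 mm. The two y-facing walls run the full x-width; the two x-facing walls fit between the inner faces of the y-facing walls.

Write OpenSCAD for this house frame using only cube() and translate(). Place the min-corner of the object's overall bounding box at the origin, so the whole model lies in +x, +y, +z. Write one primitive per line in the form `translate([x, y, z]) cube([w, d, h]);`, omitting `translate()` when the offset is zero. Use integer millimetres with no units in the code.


cube([3180, 146, 2910]);
translate([0, 4014, 0]) cube([3180, 146, 2910]);
translate([0, 146, 0]) cube([146, 3868, 2910]);
translate([3034, 146, 0]) cube([146, 3868, 2910]);


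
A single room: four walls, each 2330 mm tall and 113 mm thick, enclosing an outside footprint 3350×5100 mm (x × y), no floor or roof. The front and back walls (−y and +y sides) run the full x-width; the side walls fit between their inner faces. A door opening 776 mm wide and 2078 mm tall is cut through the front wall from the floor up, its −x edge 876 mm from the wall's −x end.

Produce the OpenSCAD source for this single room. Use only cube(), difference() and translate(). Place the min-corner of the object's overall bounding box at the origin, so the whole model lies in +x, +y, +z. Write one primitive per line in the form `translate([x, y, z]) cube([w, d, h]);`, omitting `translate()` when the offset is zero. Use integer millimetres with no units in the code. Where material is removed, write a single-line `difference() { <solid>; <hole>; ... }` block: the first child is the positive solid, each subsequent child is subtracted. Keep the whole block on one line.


difference() { cube([3350, 113, 2330]); translate([876, 0, 0]) cube([776, 113, 2078]); }
translate([0, 4987, 0]) cube([3350, 113, 2330]);
translate([0, 113, 0]) cube([113, 4874, 2330]);
translate([3237, 113, 0]) cube([113, 4874, 2330]);


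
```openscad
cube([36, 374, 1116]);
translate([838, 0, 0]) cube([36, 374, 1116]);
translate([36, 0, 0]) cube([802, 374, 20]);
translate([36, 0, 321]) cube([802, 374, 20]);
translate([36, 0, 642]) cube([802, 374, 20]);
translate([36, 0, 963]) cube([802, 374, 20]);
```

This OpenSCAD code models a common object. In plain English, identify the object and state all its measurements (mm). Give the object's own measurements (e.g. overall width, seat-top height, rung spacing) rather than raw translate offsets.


An open bookshelf. Two side panels, each 36 mm thick, 374 mm deep and 1116 mm tall, stand 874 mm apart (outside-to-outside). Between them sit 4 shelves, each 20 mm thick and 374 mm deep, spanning the full gap between the sides. The bottom shelf rests on the floor (its underside at z = 0) and the clear gap between one shelf's top and the next shelf's underside is 301 mm.


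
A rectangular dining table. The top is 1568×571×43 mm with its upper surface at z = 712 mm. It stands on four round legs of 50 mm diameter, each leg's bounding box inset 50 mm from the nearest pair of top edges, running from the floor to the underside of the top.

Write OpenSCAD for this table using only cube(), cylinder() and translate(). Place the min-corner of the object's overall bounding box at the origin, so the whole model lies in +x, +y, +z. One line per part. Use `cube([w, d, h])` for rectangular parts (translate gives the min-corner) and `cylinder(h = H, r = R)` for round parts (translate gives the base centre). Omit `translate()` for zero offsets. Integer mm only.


translate([0, 0, 669]) cube([1568, 571, 43]);
translate([75, 75, 0]) cylinder(h = 669, r = 25);
translate([1493, 75, 0]) cylinder(h = 669, r = 25);
translate([75, 496, 0]) cylinder(h = 669, r = 25);
translate([1493, 496, 0]) cylinder(h = 669, r = 25);


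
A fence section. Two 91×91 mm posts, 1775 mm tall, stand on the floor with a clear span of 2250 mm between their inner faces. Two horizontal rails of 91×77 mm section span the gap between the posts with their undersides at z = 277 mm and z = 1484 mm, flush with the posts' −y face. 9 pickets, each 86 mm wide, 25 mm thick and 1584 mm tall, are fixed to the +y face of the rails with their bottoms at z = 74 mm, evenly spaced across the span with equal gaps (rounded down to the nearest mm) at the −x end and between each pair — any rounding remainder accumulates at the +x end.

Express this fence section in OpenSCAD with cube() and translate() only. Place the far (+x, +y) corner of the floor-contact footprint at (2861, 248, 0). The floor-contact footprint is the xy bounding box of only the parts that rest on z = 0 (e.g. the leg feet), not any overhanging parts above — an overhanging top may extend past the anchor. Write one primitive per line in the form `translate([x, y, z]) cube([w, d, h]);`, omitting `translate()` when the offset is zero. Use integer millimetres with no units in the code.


translate([429, 157, 0]) cube([91, 91, 1775]);
translate([2770, 157, 0]) cube([91, 91, 1775]);
translate([520, 157, 277]) cube([2250, 91, 77]);
translate([520, 157, 1484]) cube([2250, 91, 77]);
translate([667, 248, 74]) cube([86, 25, 1584]);
translate([900, 248, 74]) cube([86, 25, 1584]);
translate([1133, 248, 74]) cube([86, 25, 1584]);
translate([1366, 248, 74]) cube([86, 25, 1584]);
translate([1599, 248, 74]) cube([86, 25, 1584]);
translate([1832, 248, 74]) cube([86, 25, 1584]);
translate([2065, 248, 74]) cube([86, 25, 1584]);
translate([2298, 248, 74]) cube([86, 25, 1584]);
translate([2531, 248, 74]) cube([86, 25, 1584]);


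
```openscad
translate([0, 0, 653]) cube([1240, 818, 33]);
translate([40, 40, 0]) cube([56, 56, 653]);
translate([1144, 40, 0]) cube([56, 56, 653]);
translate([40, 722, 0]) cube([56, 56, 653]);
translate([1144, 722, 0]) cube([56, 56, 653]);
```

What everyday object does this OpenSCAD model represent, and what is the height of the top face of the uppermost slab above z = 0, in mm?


A table. The table height is 686 mm.

A 1240×818×33 slab sits at z = 653 on four 56 mm square posts — a table. The top surface is at 653 + 33 = 686 mm.


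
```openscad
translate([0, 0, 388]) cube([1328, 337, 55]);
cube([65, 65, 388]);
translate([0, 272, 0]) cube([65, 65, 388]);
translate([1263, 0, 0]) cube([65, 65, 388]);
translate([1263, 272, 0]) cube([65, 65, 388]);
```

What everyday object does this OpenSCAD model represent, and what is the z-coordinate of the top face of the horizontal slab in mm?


A bench. The seat-top height is 443 mm.

A long slab on four corner posts — a bench. The slab sits at z = 388 with thickness 55, so the top is 388 + 55 = 443 mm.


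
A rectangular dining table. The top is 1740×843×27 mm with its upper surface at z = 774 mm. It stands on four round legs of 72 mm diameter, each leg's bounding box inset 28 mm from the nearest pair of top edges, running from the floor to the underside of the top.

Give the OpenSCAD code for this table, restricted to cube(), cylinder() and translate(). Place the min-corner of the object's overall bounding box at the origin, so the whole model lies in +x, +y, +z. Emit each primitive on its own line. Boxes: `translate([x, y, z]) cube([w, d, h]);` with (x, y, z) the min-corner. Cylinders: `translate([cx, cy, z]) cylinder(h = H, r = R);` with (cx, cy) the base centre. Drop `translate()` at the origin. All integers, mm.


translate([0, 0, 747]) cube([1740, 843, 27]);
translate([64, 64, 0]) cylinder(h = 747, r = 36);
translate([1676, 64, 0]) cylinder(h = 747, r = 36);
translate([64, 779, 0]) cylinder(h = 747, r = 36);
translate([1676, 779, 0]) cylinder(h = 747, r = 36);


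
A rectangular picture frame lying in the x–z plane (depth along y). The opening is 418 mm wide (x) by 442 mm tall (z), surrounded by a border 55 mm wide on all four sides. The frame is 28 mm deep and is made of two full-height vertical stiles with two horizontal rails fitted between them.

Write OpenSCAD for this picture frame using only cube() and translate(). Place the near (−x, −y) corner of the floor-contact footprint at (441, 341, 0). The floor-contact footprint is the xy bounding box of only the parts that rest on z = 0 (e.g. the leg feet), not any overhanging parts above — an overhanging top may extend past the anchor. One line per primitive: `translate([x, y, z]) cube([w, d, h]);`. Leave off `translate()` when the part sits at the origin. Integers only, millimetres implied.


translate([441, 341, 0]) cube([55, 28, 552]);
translate([914, 341, 0]) cube([55, 28, 552]);
translate([496, 341, 0]) cube([418, 28, 55]);
translate([496, 341, 497]) cube([418, 28, 55]);


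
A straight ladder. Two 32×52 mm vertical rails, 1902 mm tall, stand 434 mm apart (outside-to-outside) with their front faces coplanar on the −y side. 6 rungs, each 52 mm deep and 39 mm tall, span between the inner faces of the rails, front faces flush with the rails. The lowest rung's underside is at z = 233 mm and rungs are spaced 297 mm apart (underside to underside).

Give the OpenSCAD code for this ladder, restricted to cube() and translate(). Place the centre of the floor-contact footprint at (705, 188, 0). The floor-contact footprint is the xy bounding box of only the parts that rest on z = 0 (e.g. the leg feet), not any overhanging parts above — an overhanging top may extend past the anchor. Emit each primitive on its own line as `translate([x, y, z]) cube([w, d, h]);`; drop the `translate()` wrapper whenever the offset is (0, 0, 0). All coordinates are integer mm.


translate([488, 162, 0]) cube([32, 52, 1902]);
translate([890, 162, 0]) cube([32, 52, 1902]);
translate([520, 162, 233]) cube([370, 52, 39]);
translate([520, 162, 530]) cube([370, 52, 39]);
translate([520, 162, 827]) cube([370, 52, 39]);
translate([520, 162, 1124]) cube([370, 52, 39]);
translate([520, 162, 1421]) cube([370, 52, 39]);
translate([520, 162, 1718]) cube([370, 52, 39]);


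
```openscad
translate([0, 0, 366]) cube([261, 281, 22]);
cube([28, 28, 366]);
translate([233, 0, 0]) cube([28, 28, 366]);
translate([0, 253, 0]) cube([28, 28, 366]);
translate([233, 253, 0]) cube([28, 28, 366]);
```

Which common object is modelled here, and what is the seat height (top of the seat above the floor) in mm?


A stool. The seat height is 388 mm.

A 261×281×22 slab at z = 366 on four corner posts — a stool. The seat top is 366 + 22 = 388 mm.


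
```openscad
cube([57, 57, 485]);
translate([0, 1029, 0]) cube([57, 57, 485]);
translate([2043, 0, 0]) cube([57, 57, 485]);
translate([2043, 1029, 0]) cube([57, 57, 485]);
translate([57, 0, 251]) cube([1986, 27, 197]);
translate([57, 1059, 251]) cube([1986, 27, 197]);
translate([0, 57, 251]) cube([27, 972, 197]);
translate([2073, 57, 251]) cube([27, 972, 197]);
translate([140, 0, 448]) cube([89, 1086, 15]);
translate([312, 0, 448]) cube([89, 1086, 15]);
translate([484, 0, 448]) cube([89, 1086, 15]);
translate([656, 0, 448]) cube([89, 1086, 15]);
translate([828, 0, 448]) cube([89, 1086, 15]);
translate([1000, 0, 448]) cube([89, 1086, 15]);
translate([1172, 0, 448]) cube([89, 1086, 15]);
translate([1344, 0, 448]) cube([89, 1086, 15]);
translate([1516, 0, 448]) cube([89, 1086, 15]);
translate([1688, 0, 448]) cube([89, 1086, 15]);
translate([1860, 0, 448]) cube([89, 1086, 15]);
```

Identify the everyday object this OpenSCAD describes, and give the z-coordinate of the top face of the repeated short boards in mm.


A bed frame. The slat-top height is 463 mm.

Four posts, four rails, and a row of slats — a bed frame. Slats sit on the rails at z = 251 + 197 = 448; with slat thickness 15, the top is 463 mm.


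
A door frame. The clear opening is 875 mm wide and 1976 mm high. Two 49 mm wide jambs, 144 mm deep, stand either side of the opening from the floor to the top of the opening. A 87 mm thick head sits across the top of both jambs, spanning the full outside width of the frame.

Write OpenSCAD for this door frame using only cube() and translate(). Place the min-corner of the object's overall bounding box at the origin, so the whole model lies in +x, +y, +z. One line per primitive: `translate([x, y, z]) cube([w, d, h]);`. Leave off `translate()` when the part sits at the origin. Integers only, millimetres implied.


cube([49, 144, 1976]);
translate([924, 0, 0]) cube([49, 144, 1976]);
translate([0, 0, 1976]) cube([973, 144, 87]);


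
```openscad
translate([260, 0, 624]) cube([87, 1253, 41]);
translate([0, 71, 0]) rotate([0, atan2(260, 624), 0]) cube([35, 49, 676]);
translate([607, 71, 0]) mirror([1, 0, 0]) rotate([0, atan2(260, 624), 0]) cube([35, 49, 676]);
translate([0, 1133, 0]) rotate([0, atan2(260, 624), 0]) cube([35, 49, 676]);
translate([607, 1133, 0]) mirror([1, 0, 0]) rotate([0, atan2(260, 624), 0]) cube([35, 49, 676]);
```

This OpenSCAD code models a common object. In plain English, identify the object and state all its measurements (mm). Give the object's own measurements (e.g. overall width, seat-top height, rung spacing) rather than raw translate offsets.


A sawhorse. A 87×1253×41 mm beam (x, y, z) sits on two A-frame leg pairs. Each pair is two raked legs of 35×49 mm section (49 mm along y) splaying symmetrically in x. Each leg rises 624 mm vertically over 260 mm of horizontal reach and is 676 mm long along its own axis. Every leg's outer bottom edge rests on the floor and its outer top edge meets a bottom edge of the beam — the left legs (tilting toward +x) meet the beam's −x bottom edge, the right legs (their mirror images, tilting toward −x) meet its +x bottom edge — so the leg tops tuck under the beam, the beam's underside is 624 mm above the floor, and the feet are 607 mm apart outside-to-outside with the beam centred between them. The two leg pairs are set in 71 mm from either end of the beam.


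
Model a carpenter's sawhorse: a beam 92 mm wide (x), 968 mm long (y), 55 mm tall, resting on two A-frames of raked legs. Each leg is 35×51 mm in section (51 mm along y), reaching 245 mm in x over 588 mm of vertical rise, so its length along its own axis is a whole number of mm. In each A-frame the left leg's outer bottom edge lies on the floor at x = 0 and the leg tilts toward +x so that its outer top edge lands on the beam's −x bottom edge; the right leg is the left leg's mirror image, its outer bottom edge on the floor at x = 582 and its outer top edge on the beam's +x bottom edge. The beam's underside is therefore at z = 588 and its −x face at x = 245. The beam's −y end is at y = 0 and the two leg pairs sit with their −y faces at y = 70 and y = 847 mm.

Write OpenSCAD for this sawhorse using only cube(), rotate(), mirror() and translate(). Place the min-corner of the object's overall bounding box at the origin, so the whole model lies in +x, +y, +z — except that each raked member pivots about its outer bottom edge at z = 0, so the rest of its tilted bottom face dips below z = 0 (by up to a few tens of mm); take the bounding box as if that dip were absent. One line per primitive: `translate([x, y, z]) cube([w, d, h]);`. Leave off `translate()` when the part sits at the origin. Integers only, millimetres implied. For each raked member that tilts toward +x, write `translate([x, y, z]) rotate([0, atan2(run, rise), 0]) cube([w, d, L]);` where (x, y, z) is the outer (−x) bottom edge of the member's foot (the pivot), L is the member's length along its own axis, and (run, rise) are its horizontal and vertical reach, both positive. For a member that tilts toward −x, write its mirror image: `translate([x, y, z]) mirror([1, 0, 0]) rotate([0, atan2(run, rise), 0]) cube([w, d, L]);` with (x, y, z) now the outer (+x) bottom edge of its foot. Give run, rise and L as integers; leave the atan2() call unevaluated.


translate([245, 0, 588]) cube([92, 968, 55]);
translate([0, 70, 0]) rotate([0, atan2(245, 588), 0]) cube([35, 51, 637]);
translate([582, 70, 0]) mirror([1, 0, 0]) rotate([0, atan2(245, 588), 0]) cube([35, 51, 637]);
translate([0, 847, 0]) rotate([0, atan2(245, 588), 0]) cube([35, 51, 637]);
translate([582, 847, 0]) mirror([1, 0, 0]) rotate([0, atan2(245, 588), 0]) cube([35, 51, 637]);


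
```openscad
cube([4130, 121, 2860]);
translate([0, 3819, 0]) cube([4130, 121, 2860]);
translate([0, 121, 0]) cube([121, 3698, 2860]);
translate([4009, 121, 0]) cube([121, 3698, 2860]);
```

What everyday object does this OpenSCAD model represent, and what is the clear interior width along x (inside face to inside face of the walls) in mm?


A house (or room) frame. The interior width is 3888 mm.

Four 2860 mm walls enclosing a rectangle with no floor or roof — a room or house frame. Outside width is 4130 mm and wall thickness is 121 mm, so the interior width is 4130 − 2 × 121 = 3888 mm.


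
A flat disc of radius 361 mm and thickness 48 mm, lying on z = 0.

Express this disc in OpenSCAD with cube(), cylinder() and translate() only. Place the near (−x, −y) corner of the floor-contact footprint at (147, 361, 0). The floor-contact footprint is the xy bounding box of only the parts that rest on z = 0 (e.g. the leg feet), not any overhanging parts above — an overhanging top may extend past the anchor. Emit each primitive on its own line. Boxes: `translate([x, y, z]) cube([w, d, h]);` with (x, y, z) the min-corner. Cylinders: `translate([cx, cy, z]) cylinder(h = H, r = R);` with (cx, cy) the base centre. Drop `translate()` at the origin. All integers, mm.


translate([508, 722, 0]) cylinder(h = 48, r = 361);


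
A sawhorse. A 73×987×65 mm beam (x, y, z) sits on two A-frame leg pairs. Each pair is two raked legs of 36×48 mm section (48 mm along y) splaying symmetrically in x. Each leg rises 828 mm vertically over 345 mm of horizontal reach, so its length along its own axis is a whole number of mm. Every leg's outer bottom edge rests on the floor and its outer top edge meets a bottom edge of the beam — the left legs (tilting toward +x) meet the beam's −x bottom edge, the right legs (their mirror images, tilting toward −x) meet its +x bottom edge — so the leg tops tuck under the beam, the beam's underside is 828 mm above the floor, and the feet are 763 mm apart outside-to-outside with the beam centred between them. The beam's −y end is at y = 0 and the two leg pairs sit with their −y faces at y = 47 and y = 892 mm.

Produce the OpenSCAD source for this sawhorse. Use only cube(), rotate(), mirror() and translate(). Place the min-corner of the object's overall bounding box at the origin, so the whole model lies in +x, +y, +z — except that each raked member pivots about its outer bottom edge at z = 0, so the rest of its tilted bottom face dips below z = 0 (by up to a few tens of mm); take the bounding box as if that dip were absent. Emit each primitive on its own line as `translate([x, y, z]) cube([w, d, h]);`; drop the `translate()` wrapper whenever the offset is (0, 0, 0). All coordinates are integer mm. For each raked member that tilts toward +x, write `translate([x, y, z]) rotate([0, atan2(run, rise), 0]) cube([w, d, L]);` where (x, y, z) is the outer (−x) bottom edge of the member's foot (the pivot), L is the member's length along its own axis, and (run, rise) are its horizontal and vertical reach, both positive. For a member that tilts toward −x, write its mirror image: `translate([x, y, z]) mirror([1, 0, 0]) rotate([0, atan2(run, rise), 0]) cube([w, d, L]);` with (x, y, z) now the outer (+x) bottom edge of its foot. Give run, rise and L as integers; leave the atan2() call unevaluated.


translate([345, 0, 828]) cube([73, 987, 65]);
translate([0, 47, 0]) rotate([0, atan2(345, 828), 0]) cube([36, 48, 897]);
translate([763, 47, 0]) mirror([1, 0, 0]) rotate([0, atan2(345, 828), 0]) cube([36, 48, 897]);
translate([0, 892, 0]) rotate([0, atan2(345, 828), 0]) cube([36, 48, 897]);
translate([763, 892, 0]) mirror([1, 0, 0]) rotate([0, atan2(345, 828), 0]) cube([36, 48, 897]);


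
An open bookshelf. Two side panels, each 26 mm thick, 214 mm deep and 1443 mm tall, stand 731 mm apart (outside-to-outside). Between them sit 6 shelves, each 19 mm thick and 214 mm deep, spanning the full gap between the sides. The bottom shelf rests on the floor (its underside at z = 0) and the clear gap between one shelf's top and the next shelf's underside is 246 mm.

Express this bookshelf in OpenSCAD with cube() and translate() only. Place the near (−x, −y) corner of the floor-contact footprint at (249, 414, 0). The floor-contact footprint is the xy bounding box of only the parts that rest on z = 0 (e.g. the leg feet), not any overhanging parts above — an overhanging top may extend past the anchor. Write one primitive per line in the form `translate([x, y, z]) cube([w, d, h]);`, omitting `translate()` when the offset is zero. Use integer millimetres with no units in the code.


translate([249, 414, 0]) cube([26, 214, 1443]);
translate([954, 414, 0]) cube([26, 214, 1443]);
translate([275, 414, 0]) cube([679, 214, 19]);
translate([275, 414, 265]) cube([679, 214, 19]);
translate([275, 414, 530]) cube([679, 214, 19]);
translate([275, 414, 795]) cube([679, 214, 19]);
translate([275, 414, 1060]) cube([679, 214, 19]);
translate([275, 414, 1325]) cube([679, 214, 19]);


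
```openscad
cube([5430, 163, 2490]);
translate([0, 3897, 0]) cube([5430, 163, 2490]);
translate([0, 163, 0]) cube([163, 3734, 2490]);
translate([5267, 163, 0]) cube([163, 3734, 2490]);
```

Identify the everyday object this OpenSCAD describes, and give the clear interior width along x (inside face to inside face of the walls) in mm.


A house (or room) frame. The interior width is 5104 mm.

Four 2490 mm walls enclosing a rectangle with no floor or roof — a room or house frame. Outside width is 5430 mm and wall thickness is 163 mm, so the interior width is 5430 − 2 × 163 = 5104 mm.


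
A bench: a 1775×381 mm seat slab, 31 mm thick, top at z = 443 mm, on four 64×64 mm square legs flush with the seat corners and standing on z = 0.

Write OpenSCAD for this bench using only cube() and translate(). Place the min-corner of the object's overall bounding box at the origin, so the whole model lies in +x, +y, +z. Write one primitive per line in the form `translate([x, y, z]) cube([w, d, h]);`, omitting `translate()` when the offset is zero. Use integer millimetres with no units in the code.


// leg_h = 443 − 31 = 412
translate([0, 0, 412]) cube([1775, 381, 31]);
cube([64, 64, 412]);
translate([0, 317, 0]) cube([64, 64, 412]);
translate([1711, 0, 0]) cube([64, 64, 412]);
translate([1711, 317, 0]) cube([64, 64, 412]);


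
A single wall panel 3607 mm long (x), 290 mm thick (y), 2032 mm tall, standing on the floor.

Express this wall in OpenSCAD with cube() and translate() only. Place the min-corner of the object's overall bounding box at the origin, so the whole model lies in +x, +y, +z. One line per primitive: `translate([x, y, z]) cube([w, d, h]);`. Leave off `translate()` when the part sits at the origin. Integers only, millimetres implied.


cube([3607, 290, 2032]);


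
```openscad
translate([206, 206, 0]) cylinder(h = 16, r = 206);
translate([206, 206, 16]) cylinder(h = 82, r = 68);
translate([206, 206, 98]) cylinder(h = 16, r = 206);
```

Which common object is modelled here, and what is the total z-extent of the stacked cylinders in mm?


A spool. The overall height is 114 mm.

Three coaxial cylinders, large–small–large — a spool. Two 16 mm flanges and a 82 mm core give 16 + 82 + 16 = 114 mm.


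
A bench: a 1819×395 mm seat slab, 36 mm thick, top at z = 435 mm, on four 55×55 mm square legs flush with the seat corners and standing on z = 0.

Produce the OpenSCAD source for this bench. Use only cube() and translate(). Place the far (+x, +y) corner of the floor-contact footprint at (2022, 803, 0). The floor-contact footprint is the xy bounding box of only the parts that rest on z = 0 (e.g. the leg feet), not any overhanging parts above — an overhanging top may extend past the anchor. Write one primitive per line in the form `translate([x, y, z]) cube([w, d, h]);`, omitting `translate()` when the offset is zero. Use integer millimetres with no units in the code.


// leg_h = 435 − 36 = 399
translate([203, 408, 399]) cube([1819, 395, 36]);
translate([203, 408, 0]) cube([55, 55, 399]);
translate([203, 748, 0]) cube([55, 55, 399]);
translate([1967, 408, 0]) cube([55, 55, 399]);
translate([1967, 748, 0]) cube([55, 55, 399]);


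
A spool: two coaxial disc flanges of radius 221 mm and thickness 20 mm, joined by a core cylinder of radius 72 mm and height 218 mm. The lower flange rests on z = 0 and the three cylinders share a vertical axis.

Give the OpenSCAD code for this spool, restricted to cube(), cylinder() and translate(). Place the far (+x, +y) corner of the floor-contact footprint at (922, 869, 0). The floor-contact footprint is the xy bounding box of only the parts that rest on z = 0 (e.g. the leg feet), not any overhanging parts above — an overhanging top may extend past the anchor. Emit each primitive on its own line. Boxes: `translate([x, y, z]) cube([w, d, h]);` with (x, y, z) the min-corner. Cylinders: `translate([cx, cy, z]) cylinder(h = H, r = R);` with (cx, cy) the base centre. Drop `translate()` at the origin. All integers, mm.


translate([701, 648, 0]) cylinder(h = 20, r = 221);
translate([701, 648, 20]) cylinder(h = 218, r = 72);
translate([701, 648, 238]) cylinder(h = 20, r = 221);


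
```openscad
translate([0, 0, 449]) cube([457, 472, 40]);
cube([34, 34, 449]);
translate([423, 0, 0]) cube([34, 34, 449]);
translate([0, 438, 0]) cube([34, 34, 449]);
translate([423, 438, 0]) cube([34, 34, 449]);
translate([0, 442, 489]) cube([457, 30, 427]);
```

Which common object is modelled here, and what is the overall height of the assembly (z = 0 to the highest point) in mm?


A chair. The overall height is 916 mm.

A slab on four corner posts with a tall panel at the back — a chair. The seat slab sits at z = 449 with thickness 40, and the 427 mm backrest starts at the seat top, so the overall height is 449 + 40 + 427 = 916 mm.


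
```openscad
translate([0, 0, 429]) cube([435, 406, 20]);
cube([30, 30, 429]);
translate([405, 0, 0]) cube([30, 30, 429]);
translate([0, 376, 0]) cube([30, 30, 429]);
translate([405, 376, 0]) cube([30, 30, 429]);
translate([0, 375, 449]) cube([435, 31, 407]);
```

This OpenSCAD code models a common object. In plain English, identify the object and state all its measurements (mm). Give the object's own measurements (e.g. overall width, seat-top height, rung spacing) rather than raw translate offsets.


A chair. The seat is a 435×406×20 mm slab with its top at z = 449 mm, on four 30×30 mm corner legs (flush with the seat edges, standing on z = 0). A flat backrest 31 mm thick, 407 mm tall, spans the full seat width and rises from the seat top along its +y edge, rear face flush with the rear of the seat.
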